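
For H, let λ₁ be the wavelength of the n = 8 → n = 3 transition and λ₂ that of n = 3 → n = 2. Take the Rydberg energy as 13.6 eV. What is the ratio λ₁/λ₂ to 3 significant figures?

λ ∝ 1/ΔE ∝ 1/(1/n_f² − 1/n_i²), and the Z² and hc factors cancel in the ratio.
λ₁/λ₂ = (1/2² − 1/3²)/(1/3² − 1/8²) = 0.1389/0.09549 = 1.45.

1.45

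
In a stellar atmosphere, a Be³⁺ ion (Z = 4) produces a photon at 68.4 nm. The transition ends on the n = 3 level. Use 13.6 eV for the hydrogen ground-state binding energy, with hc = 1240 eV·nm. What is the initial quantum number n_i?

n_i = 6

The photon energy is ΔE = hc/λ = 1240 / 68.4 = 18.13 eV.
With Z = 4, ΔE = 217.6 × (1/n_f² − 1/n_i²), so 1/n_f² − 1/n_i² = 0.08331.
With n_f = 3: 1/n_i² = 1/9 − 0.08331 = 0.02780, so n_i ≈ 6.00.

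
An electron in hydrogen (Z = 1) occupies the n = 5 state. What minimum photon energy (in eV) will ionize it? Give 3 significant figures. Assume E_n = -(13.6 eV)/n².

E_5 = −13.60/25 = −0.544 eV, so ionization (to E = 0) requires 0.544 eV.

0.544 eV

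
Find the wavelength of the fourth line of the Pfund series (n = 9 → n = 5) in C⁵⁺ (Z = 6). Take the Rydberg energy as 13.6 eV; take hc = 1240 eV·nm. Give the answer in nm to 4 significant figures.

The Pfund series terminates on n_f = 5; the fourth line has n_i = 5+4 = 9.
ΔE = 489.6 × (1/5² − 1/9²) = 13.54 eV.
λ = 1240 / 13.54 = 91.58 nm.

91.58 nm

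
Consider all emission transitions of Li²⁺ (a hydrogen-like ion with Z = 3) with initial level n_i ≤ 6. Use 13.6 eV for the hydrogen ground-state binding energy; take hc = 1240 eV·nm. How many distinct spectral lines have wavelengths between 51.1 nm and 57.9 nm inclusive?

Enumerate all n_i → n_f pairs with 1 ≤ n_f < n_i ≤ 6 and compute λ = 1240 / [13.6·9·(1/n_f² − 1/n_i²)].
Lines falling in [51.1, 57.9] nm: 4→2 (54.03 nm).

1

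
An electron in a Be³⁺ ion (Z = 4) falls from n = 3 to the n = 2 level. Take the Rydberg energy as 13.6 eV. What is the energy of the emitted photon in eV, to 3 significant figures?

30.2 eV

The Bohr energies scale as Z², so for Z = 4: E_n = −217.6/n² eV.
E_3 = −217.6/9 = −24.18 eV and E_2 = −217.6/4 = −54.40 eV.
The photon energy is |E_3 − E_2| = 30.2 eV.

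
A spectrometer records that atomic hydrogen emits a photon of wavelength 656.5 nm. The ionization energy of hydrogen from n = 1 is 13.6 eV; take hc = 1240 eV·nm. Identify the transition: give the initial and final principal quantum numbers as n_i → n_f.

The photon energy is ΔE = hc/λ = 1240 / 656.5 = 1.889 eV.
With Z = 1, ΔE = 13.60 × (1/n_f² − 1/n_i²), so 1/n_f² − 1/n_i² = 0.1389.
Trying n_f = 2 gives 1/n_i² = 0.1111, i.e. n_i ≈ 3; this pair matches.

n_i = 3, n_f = 2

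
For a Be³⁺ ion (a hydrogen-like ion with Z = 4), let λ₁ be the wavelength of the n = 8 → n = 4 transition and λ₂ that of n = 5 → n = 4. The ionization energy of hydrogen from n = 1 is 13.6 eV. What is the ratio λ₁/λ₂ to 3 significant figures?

λ ∝ 1/ΔE ∝ 1/(1/n_f² − 1/n_i²), and the Z² and hc factors cancel in the ratio.
λ₁/λ₂ = (1/4² − 1/5²)/(1/4² − 1/8²) = 0.02250/0.04688 = 0.480.

0.480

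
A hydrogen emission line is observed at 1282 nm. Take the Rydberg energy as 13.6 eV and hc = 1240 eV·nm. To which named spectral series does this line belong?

Paschen

ΔE = 1240/1282 = 0.9672 eV.
This matches 13.6 × (1/3² − 1/5²), so n_f = 3: the Paschen series.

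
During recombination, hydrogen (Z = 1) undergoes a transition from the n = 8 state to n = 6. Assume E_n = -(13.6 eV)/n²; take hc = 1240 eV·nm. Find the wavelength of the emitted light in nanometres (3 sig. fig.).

7500 nm

ΔE = 13.60 × (1/6² − 1/8²) = 13.60 × 0.01215 = 0.1653 eV.
λ = hc/ΔE = 1240 / 0.1653 = 7500 nm.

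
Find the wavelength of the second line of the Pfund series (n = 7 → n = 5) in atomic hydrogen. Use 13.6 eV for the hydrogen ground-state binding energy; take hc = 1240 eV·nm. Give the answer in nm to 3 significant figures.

4650 nm

The Pfund series terminates on n_f = 5; the second line has n_i = 5+2 = 7.
ΔE = 13.60 × (1/5² − 1/7²) = 0.2664 eV.
λ = 1240 / 0.2664 = 4650 nm.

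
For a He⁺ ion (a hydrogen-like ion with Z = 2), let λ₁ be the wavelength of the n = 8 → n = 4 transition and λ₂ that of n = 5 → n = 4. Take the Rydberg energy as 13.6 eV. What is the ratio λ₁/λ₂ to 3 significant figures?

λ ∝ 1/ΔE ∝ 1/(1/n_f² − 1/n_i²), and the Z² and hc factors cancel in the ratio.
λ₁/λ₂ = (1/4² − 1/5²)/(1/4² − 1/8²) = 0.02250/0.04688 = 0.480.

0.480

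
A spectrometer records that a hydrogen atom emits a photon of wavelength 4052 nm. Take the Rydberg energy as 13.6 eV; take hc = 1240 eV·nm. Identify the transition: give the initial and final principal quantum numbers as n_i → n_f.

n_i = 5, n_f = 4

The photon energy is ΔE = hc/λ = 1240 / 4052 = 0.3060 eV.
With Z = 1, ΔE = 13.60 × (1/n_f² − 1/n_i²), so 1/n_f² − 1/n_i² = 0.02250.
Trying n_f = 4 gives 1/n_i² = 0.04000, i.e. n_i ≈ 5; this pair matches.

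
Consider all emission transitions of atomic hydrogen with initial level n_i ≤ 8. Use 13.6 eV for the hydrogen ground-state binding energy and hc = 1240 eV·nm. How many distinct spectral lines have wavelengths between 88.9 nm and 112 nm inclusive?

Enumerate all n_i → n_f pairs with 1 ≤ n_f < n_i ≤ 8 and compute λ = 1240 / [13.6·1·(1/n_f² − 1/n_i²)].
Lines falling in [88.9, 112] nm: 8→1 (92.62 nm), 7→1 (93.08 nm), 6→1 (93.78 nm), 5→1 (94.98 nm), 4→1 (97.25 nm), 3→1 (102.6 nm).

6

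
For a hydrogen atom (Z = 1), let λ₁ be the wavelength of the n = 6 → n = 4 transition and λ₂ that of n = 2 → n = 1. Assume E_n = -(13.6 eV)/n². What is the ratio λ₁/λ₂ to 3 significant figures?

21.6

λ ∝ 1/ΔE ∝ 1/(1/n_f² − 1/n_i²), and the Z² and hc factors cancel in the ratio.
λ₁/λ₂ = (1/1² − 1/2²)/(1/4² − 1/6²) = 0.7500/0.03472 = 21.6.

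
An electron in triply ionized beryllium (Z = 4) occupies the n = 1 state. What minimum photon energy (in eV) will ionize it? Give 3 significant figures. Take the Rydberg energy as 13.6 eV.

E_n = −13.6 Z²/n² = −217.6/n² eV for Z = 4.
E_1 = −217.6/1 = −218 eV, so ionization (to E = 0) requires 218 eV.

218 eV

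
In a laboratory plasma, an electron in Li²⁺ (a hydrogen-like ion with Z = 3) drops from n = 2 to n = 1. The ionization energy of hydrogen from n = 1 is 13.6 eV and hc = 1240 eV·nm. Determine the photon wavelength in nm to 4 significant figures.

For Z = 3 the level energies scale as Z², so the effective Rydberg energy is 13.6 × 9 = 122.4 eV.
ΔE = 122.4 × (1/1² − 1/2²) = 122.4 × 0.7500 = 91.80 eV.
λ = hc/ΔE = 1240 / 91.80 = 13.51 nm.

13.51 nm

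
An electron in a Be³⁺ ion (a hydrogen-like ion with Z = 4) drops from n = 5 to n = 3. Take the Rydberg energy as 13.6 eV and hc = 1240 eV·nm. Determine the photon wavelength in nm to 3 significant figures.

For Z = 4 the level energies scale as Z², so the effective Rydberg energy is 13.6 × 16 = 217.6 eV.
ΔE = 217.6 × (1/3² − 1/5²) = 217.6 × 0.07111 = 15.47 eV.
λ = hc/ΔE = 1240 / 15.47 = 80.1 nm.

80.1 nm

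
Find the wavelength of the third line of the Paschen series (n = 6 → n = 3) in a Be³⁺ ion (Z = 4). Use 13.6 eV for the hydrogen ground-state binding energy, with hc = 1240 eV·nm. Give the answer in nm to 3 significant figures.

68.4 nm

The Paschen series terminates on n_f = 3; the third line has n_i = 3+3 = 6.
ΔE = 217.6 × (1/3² − 1/6²) = 18.13 eV.
λ = 1240 / 18.13 = 68.4 nm.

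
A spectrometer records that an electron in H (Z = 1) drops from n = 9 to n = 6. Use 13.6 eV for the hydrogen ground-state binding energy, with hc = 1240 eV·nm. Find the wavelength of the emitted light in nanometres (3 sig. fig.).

5910 nm

ΔE = 13.60 × (1/6² − 1/9²) = 13.60 × 0.01543 = 0.2099 eV.
λ = hc/ΔE = 1240 / 0.2099 = 5910 nm.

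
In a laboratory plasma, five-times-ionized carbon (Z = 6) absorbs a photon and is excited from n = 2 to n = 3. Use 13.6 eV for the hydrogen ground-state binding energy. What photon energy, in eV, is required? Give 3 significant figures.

The Bohr energies scale as Z², so for Z = 6: E_n = −489.6/n² eV.
E_3 = −489.6/9 = −54.40 eV and E_2 = −489.6/4 = −122.4 eV.
The photon energy is |E_3 − E_2| = 68.0 eV.

68.0 eV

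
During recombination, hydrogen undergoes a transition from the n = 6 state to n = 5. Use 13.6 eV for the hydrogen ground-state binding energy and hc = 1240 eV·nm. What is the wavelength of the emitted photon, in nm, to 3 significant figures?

7460 nm

ΔE = 13.60 × (1/5² − 1/6²) = 13.60 × 0.01222 = 0.1662 eV.
λ = hc/ΔE = 1240 / 0.1662 = 7460 nm.
This line belongs to the Pfund series.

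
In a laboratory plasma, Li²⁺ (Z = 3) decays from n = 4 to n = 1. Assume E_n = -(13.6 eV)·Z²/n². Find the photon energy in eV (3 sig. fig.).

115 eV

The Bohr energies scale as Z², so for Z = 3: E_n = −122.4/n² eV.
E_4 = −122.4/16 = −7.650 eV and E_1 = −122.4/1 = −122.4 eV.
The photon energy is |E_4 − E_1| = 115 eV.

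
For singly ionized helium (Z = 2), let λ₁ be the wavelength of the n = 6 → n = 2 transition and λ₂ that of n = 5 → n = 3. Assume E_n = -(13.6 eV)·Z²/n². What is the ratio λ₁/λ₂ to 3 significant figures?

λ ∝ 1/ΔE ∝ 1/(1/n_f² − 1/n_i²), and the Z² and hc factors cancel in the ratio.
λ₁/λ₂ = (1/3² − 1/5²)/(1/2² − 1/6²) = 0.07111/0.2222 = 0.320.

0.320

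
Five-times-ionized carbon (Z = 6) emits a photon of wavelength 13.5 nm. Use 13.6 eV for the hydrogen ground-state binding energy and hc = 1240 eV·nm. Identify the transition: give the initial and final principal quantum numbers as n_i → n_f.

The photon energy is ΔE = hc/λ = 1240 / 13.5 = 91.85 eV.
With Z = 6, ΔE = 489.6 × (1/n_f² − 1/n_i²), so 1/n_f² − 1/n_i² = 0.1876.
Trying n_f = 2 gives 1/n_i² = 0.06239, i.e. n_i ≈ 4; this pair matches.

n_i = 4, n_f = 2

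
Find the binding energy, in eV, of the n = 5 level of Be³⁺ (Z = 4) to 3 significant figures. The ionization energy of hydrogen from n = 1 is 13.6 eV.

8.70 eV

E_n = −13.6 Z²/n² = −217.6/n² eV for Z = 4.
E_5 = −217.6/25 = −8.70 eV, so ionization (to E = 0) requires 8.70 eV.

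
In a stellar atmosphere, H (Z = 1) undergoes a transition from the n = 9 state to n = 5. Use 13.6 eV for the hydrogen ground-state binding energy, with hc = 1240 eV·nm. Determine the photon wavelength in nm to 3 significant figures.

ΔE = 13.60 × (1/5² − 1/9²) = 13.60 × 0.02765 = 0.3761 eV.
λ = hc/ΔE = 1240 / 0.3761 = 3300 nm.
This line belongs to the Pfund series.

3300 nm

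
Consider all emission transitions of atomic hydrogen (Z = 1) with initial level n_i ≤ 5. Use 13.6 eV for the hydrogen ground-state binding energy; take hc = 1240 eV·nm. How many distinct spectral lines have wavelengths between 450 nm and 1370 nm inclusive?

Enumerate all n_i → n_f pairs with 1 ≤ n_f < n_i ≤ 5 and compute λ = 1240 / [13.6·1·(1/n_f² − 1/n_i²)].
Lines falling in [450, 1370] nm: 4→2 (486.3 nm), 3→2 (656.5 nm), 5→3 (1282 nm).

3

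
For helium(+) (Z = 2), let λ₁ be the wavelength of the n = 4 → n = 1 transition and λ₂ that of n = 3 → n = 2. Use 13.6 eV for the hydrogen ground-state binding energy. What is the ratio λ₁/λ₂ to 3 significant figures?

λ ∝ 1/ΔE ∝ 1/(1/n_f² − 1/n_i²), and the Z² and hc factors cancel in the ratio.
λ₁/λ₂ = (1/2² − 1/3²)/(1/1² − 1/4²) = 0.1389/0.9375 = 0.148.

0.148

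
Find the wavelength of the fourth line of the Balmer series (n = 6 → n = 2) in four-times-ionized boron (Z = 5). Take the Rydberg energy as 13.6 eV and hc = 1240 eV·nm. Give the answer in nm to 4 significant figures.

The Balmer series terminates on n_f = 2; the fourth line has n_i = 2+4 = 6.
ΔE = 340.0 × (1/2² − 1/6²) = 75.56 eV.
λ = 1240 / 75.56 = 16.41 nm.

16.41 nm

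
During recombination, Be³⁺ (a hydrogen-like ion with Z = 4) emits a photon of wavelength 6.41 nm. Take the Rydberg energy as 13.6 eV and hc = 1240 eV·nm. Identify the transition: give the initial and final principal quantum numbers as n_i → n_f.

n_i = 3, n_f = 1

The photon energy is ΔE = hc/λ = 1240 / 6.41 = 193.4 eV.
With Z = 4, ΔE = 217.6 × (1/n_f² − 1/n_i²), so 1/n_f² − 1/n_i² = 0.8890.
Trying n_f = 1 gives 1/n_i² = 0.1110, i.e. n_i ≈ 3; this pair matches.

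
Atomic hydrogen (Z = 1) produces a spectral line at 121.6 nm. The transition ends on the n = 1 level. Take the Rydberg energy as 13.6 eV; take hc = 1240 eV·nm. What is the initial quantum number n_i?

The photon energy is ΔE = hc/λ = 1240 / 121.6 = 10.20 eV.
With Z = 1, ΔE = 13.60 × (1/n_f² − 1/n_i²), so 1/n_f² − 1/n_i² = 0.7498.
With n_f = 1: 1/n_i² = 1/1 − 0.7498 = 0.2502, so n_i ≈ 2.00.

n_i = 2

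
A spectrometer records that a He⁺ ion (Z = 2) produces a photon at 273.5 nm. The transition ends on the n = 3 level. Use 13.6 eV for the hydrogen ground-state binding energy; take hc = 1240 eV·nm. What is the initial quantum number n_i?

The photon energy is ΔE = hc/λ = 1240 / 273.5 = 4.534 eV.
With Z = 2, ΔE = 54.40 × (1/n_f² − 1/n_i²), so 1/n_f² − 1/n_i² = 0.08334.
With n_f = 3: 1/n_i² = 1/9 − 0.08334 = 0.02777, so n_i ≈ 6.00.

n_i = 6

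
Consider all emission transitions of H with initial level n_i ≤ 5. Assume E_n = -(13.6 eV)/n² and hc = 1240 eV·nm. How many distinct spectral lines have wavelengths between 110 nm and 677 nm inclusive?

4

Enumerate all n_i → n_f pairs with 1 ≤ n_f < n_i ≤ 5 and compute λ = 1240 / [13.6·1·(1/n_f² − 1/n_i²)].
Lines falling in [110, 677] nm: 2→1 (121.6 nm), 5→2 (434.2 nm), 4→2 (486.3 nm), 3→2 (656.5 nm).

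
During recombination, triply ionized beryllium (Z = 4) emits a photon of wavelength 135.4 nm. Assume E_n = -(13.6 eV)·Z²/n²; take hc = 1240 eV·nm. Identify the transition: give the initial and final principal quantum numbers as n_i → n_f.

n_i = 7, n_f = 4

The photon energy is ΔE = hc/λ = 1240 / 135.4 = 9.158 eV.
With Z = 4, ΔE = 217.6 × (1/n_f² − 1/n_i²), so 1/n_f² − 1/n_i² = 0.04209.
Trying n_f = 4 gives 1/n_i² = 0.02041, i.e. n_i ≈ 7; this pair matches.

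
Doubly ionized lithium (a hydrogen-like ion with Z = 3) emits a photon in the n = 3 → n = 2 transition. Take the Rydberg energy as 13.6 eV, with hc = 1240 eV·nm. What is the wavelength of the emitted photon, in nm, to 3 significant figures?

72.9 nm

For Z = 3 the level energies scale as Z², so the effective Rydberg energy is 13.6 × 9 = 122.4 eV.
ΔE = 122.4 × (1/2² − 1/3²) = 122.4 × 0.1389 = 17.00 eV.
λ = hc/ΔE = 1240 / 17.00 = 72.9 nm.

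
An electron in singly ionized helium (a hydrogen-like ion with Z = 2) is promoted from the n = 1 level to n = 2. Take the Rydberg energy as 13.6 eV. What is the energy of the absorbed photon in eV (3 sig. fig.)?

40.8 eV

The Bohr energies scale as Z², so for Z = 2: E_n = −54.40/n² eV.
E_2 = −54.40/4 = −13.60 eV and E_1 = −54.40/1 = −54.40 eV.
The photon energy is |E_2 − E_1| = 40.8 eV.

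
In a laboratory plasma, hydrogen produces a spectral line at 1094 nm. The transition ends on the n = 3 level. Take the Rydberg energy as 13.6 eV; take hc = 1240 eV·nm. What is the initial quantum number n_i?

n_i = 6

The photon energy is ΔE = hc/λ = 1240 / 1094 = 1.133 eV.
With Z = 1, ΔE = 13.60 × (1/n_f² − 1/n_i²), so 1/n_f² − 1/n_i² = 0.08334.
With n_f = 3: 1/n_i² = 1/9 − 0.08334 = 0.02777, so n_i ≈ 6.00.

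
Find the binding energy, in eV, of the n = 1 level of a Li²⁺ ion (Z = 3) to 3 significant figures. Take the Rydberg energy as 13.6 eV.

122 eV

E_n = −13.6 Z²/n² = −122.4/n² eV for Z = 3.
E_1 = −122.4/1 = −122 eV, so ionization (to E = 0) requires 122 eV.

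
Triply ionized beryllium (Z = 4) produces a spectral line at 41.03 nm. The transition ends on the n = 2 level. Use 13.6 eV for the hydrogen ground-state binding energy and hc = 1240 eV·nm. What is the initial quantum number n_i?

The photon energy is ΔE = hc/λ = 1240 / 41.03 = 30.22 eV.
With Z = 4, ΔE = 217.6 × (1/n_f² − 1/n_i²), so 1/n_f² − 1/n_i² = 0.1389.
With n_f = 2: 1/n_i² = 1/4 − 0.1389 = 0.1111, so n_i ≈ 3.00.

n_i = 3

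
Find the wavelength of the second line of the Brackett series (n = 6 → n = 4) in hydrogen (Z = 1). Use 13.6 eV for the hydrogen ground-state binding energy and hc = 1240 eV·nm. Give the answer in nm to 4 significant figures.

The Brackett series terminates on n_f = 4; the second line has n_i = 4+2 = 6.
ΔE = 13.60 × (1/4² − 1/6²) = 0.4722 eV.
λ = 1240 / 0.4722 = 2626 nm.

2626 nm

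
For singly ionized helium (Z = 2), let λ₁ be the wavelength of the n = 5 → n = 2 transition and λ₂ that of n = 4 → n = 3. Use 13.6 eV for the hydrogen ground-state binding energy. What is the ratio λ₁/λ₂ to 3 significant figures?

0.231

λ ∝ 1/ΔE ∝ 1/(1/n_f² − 1/n_i²), and the Z² and hc factors cancel in the ratio.
λ₁/λ₂ = (1/3² − 1/4²)/(1/2² − 1/5²) = 0.04861/0.2100 = 0.231.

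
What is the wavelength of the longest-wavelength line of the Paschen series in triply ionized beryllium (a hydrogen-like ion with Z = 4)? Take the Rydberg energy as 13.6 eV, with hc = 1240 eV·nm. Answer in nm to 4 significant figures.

The Paschen series terminates on n_f = 3; the first line has n_i = 3+1 = 4.
ΔE = 217.6 × (1/3² − 1/4²) = 10.58 eV.
λ = 1240 / 10.58 = 117.2 nm.

117.2 nm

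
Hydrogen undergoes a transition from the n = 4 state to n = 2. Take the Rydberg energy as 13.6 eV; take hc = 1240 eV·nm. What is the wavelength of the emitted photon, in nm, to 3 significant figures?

486 nm

ΔE = 13.60 × (1/2² − 1/4²) = 13.60 × 0.1875 = 2.550 eV.
λ = hc/ΔE = 1240 / 2.550 = 486 nm.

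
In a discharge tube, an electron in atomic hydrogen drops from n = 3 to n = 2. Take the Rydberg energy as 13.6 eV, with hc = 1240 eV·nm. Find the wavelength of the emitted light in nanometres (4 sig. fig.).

656.5 nm

ΔE = 13.60 × (1/2² − 1/3²) = 13.60 × 0.1389 = 1.889 eV.
λ = hc/ΔE = 1240 / 1.889 = 656.5 nm.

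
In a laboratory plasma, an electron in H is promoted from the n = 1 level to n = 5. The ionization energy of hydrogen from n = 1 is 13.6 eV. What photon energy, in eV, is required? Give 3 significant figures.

13.1 eV

E_5 = −13.60/25 = −0.5440 eV and E_1 = −13.60/1 = −13.60 eV.
The photon energy is |E_5 − E_1| = 13.1 eV.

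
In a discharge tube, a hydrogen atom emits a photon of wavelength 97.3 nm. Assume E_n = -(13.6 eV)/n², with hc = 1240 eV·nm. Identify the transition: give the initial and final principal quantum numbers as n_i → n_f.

The photon energy is ΔE = hc/λ = 1240 / 97.3 = 12.74 eV.
With Z = 1, ΔE = 13.60 × (1/n_f² − 1/n_i²), so 1/n_f² − 1/n_i² = 0.9371.
Trying n_f = 1 gives 1/n_i² = 0.06293, i.e. n_i ≈ 4; this pair matches.

n_i = 4, n_f = 1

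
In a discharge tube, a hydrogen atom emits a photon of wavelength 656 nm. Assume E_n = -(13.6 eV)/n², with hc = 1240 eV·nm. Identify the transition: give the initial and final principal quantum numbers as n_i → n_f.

The photon energy is ΔE = hc/λ = 1240 / 656 = 1.890 eV.
With Z = 1, ΔE = 13.60 × (1/n_f² − 1/n_i²), so 1/n_f² − 1/n_i² = 0.1390.
Trying n_f = 2 gives 1/n_i² = 0.1110, i.e. n_i ≈ 3; this pair matches.

n_i = 3, n_f = 2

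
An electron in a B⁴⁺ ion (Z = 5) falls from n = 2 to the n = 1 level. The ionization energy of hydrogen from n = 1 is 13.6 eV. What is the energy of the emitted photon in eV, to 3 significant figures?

The Bohr energies scale as Z², so for Z = 5: E_n = −340.0/n² eV.
E_2 = −340.0/4 = −85.00 eV and E_1 = −340.0/1 = −340.0 eV.
The photon energy is |E_2 − E_1| = 255 eV.

255 eV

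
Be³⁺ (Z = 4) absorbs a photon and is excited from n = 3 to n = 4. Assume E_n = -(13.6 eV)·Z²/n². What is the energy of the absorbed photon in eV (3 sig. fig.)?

10.6 eV

The Bohr energies scale as Z², so for Z = 4: E_n = −217.6/n² eV.
E_4 = −217.6/16 = −13.60 eV and E_3 = −217.6/9 = −24.18 eV.
The photon energy is |E_4 − E_3| = 10.6 eV.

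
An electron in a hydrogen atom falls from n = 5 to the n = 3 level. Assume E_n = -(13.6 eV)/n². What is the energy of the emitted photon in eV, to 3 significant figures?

E_5 = −13.60/25 = −0.5440 eV and E_3 = −13.60/9 = −1.511 eV.
The photon energy is |E_5 − E_3| = 0.967 eV.

0.967 eV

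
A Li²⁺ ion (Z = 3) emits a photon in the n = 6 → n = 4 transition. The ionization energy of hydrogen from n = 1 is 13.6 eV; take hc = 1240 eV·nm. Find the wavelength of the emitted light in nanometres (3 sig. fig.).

For Z = 3 the level energies scale as Z², so the effective Rydberg energy is 13.6 × 9 = 122.4 eV.
ΔE = 122.4 × (1/4² − 1/6²) = 122.4 × 0.03472 = 4.250 eV.
λ = hc/ΔE = 1240 / 4.250 = 292 nm.

292 nm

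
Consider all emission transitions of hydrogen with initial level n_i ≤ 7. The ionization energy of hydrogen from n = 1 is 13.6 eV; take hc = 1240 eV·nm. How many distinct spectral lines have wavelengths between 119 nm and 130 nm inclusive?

1

Enumerate all n_i → n_f pairs with 1 ≤ n_f < n_i ≤ 7 and compute λ = 1240 / [13.6·1·(1/n_f² − 1/n_i²)].
Lines falling in [119, 130] nm: 2→1 (121.6 nm).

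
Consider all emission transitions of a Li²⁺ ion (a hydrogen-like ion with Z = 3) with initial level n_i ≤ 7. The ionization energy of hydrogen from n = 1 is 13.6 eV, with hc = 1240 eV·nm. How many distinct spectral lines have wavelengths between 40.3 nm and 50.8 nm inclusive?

3

Enumerate all n_i → n_f pairs with 1 ≤ n_f < n_i ≤ 7 and compute λ = 1240 / [13.6·9·(1/n_f² − 1/n_i²)].
Lines falling in [40.3, 50.8] nm: 7→2 (44.12 nm), 6→2 (45.59 nm), 5→2 (48.24 nm).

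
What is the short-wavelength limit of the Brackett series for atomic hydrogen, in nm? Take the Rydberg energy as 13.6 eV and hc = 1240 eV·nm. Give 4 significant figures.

1459 nm

The Brackett series has lower level n_f = 4; the series limit corresponds to n_i → ∞.
ΔE_max = 13.6 × 1 / 4² = 0.8500 eV.
λ_min = 1240 / 0.8500 = 1459 nm.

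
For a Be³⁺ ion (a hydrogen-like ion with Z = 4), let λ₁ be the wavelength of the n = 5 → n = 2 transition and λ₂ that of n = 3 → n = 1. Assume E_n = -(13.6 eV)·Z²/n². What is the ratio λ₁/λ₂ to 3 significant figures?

4.23

λ ∝ 1/ΔE ∝ 1/(1/n_f² − 1/n_i²), and the Z² and hc factors cancel in the ratio.
λ₁/λ₂ = (1/1² − 1/3²)/(1/2² − 1/5²) = 0.8889/0.2100 = 4.23.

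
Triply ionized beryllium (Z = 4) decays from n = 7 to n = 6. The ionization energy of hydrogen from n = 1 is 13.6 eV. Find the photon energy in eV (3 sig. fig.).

1.60 eV

The Bohr energies scale as Z², so for Z = 4: E_n = −217.6/n² eV.
E_7 = −217.6/49 = −4.441 eV and E_6 = −217.6/36 = −6.044 eV.
The photon energy is |E_7 − E_6| = 1.60 eV.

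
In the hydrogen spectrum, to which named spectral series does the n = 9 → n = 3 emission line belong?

The series is set by the lower level: n_f = 3 is the Paschen series.

Paschen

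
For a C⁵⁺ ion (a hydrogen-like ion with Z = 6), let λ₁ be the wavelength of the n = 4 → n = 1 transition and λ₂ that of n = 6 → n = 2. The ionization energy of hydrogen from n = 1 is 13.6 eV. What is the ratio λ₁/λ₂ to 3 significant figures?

0.237

λ ∝ 1/ΔE ∝ 1/(1/n_f² − 1/n_i²), and the Z² and hc factors cancel in the ratio.
λ₁/λ₂ = (1/2² − 1/6²)/(1/1² − 1/4²) = 0.2222/0.9375 = 0.237.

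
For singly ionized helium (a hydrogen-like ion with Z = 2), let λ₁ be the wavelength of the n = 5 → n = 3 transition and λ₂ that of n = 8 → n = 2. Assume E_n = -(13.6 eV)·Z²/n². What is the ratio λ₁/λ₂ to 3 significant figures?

3.30

λ ∝ 1/ΔE ∝ 1/(1/n_f² − 1/n_i²), and the Z² and hc factors cancel in the ratio.
λ₁/λ₂ = (1/2² − 1/8²)/(1/3² − 1/5²) = 0.2344/0.07111 = 3.30.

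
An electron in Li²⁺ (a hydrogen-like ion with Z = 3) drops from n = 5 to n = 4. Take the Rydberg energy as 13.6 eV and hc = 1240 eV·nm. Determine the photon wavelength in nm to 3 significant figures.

For Z = 3 the level energies scale as Z², so the effective Rydberg energy is 13.6 × 9 = 122.4 eV.
ΔE = 122.4 × (1/4² − 1/5²) = 122.4 × 0.02250 = 2.754 eV.
λ = hc/ΔE = 1240 / 2.754 = 450 nm.

450 nm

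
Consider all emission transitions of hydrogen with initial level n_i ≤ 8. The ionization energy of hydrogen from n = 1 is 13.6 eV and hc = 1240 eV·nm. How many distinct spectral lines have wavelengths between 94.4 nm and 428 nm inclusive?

Enumerate all n_i → n_f pairs with 1 ≤ n_f < n_i ≤ 8 and compute λ = 1240 / [13.6·1·(1/n_f² − 1/n_i²)].
Lines falling in [94.4, 428] nm: 5→1 (94.98 nm), 4→1 (97.25 nm), 3→1 (102.6 nm), 2→1 (121.6 nm), 8→2 (389.0 nm), 7→2 (397.1 nm), 6→2 (410.3 nm).

7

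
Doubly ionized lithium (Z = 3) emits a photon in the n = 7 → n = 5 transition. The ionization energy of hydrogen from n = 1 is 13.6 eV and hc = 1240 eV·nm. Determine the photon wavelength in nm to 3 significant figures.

517 nm

For Z = 3 the level energies scale as Z², so the effective Rydberg energy is 13.6 × 9 = 122.4 eV.
ΔE = 122.4 × (1/5² − 1/7²) = 122.4 × 0.01959 = 2.398 eV.
λ = hc/ΔE = 1240 / 2.398 = 517 nm.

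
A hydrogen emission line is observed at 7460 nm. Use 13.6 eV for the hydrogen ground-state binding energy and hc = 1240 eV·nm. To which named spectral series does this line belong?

Pfund

ΔE = 1240/7460 = 0.1662 eV.
This matches 13.6 × (1/5² − 1/6²), so n_f = 5: the Pfund series.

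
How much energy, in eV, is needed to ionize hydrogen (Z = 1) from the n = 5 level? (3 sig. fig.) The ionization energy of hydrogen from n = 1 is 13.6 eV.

E_5 = −13.60/25 = −0.544 eV, so ionization (to E = 0) requires 0.544 eV.

0.544 eV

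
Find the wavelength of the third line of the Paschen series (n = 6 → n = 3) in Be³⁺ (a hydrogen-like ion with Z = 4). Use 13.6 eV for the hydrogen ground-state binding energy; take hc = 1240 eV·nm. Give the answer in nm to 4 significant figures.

The Paschen series terminates on n_f = 3; the third line has n_i = 3+3 = 6.
ΔE = 217.6 × (1/3² − 1/6²) = 18.13 eV.
λ = 1240 / 18.13 = 68.38 nm.

68.38 nm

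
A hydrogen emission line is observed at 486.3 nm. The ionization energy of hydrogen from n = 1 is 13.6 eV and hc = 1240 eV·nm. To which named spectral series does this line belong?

Balmer

ΔE = 1240/486.3 = 2.550 eV.
This matches 13.6 × (1/2² − 1/4²), so n_f = 2: the Balmer series.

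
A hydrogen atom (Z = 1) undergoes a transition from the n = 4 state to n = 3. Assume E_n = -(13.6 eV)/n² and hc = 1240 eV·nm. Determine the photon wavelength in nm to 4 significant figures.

1876 nm

ΔE = 13.60 × (1/3² − 1/4²) = 13.60 × 0.04861 = 0.6611 eV.
λ = hc/ΔE = 1240 / 0.6611 = 1876 nm.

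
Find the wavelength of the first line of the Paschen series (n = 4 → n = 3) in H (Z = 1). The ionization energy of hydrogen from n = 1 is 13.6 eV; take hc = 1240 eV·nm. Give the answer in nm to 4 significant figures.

The Paschen series terminates on n_f = 3; the first line has n_i = 3+1 = 4.
ΔE = 13.60 × (1/3² − 1/4²) = 0.6611 eV.
λ = 1240 / 0.6611 = 1876 nm.

1876 nm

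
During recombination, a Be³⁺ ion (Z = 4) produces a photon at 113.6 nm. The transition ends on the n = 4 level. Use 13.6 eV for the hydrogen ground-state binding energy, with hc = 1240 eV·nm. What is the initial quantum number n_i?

The photon energy is ΔE = hc/λ = 1240 / 113.6 = 10.92 eV.
With Z = 4, ΔE = 217.6 × (1/n_f² − 1/n_i²), so 1/n_f² − 1/n_i² = 0.05016.
With n_f = 4: 1/n_i² = 1/16 − 0.05016 = 0.01234, so n_i ≈ 9.00.

n_i = 9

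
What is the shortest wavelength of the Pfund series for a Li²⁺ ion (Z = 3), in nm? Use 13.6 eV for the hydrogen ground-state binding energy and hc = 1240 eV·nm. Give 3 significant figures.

253 nm

The Pfund series has lower level n_f = 5; the series limit corresponds to n_i → ∞.
ΔE_max = 13.6 × 9 / 5² = 4.896 eV.
λ_min = 1240 / 4.896 = 253 nm.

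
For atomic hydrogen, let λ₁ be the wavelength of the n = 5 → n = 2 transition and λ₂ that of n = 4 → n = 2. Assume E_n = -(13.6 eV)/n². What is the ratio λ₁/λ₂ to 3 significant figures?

λ ∝ 1/ΔE ∝ 1/(1/n_f² − 1/n_i²), and the Z² and hc factors cancel in the ratio.
λ₁/λ₂ = (1/2² − 1/4²)/(1/2² − 1/5²) = 0.1875/0.2100 = 0.893.

0.893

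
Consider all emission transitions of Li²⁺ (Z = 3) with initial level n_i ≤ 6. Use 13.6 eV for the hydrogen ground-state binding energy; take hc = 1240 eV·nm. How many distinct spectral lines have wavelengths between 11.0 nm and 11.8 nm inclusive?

Enumerate all n_i → n_f pairs with 1 ≤ n_f < n_i ≤ 6 and compute λ = 1240 / [13.6·9·(1/n_f² − 1/n_i²)].
Lines falling in [11.0, 11.8] nm: 3→1 (11.40 nm).

1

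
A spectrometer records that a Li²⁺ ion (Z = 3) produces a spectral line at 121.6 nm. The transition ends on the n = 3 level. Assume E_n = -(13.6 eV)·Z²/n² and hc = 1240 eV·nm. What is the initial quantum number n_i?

The photon energy is ΔE = hc/λ = 1240 / 121.6 = 10.20 eV.
With Z = 3, ΔE = 122.4 × (1/n_f² − 1/n_i²), so 1/n_f² − 1/n_i² = 0.08331.
With n_f = 3: 1/n_i² = 1/9 − 0.08331 = 0.02780, so n_i ≈ 6.00.

n_i = 6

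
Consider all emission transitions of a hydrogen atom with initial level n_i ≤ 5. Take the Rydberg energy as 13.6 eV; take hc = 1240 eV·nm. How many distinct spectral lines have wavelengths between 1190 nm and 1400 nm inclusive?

Enumerate all n_i → n_f pairs with 1 ≤ n_f < n_i ≤ 5 and compute λ = 1240 / [13.6·1·(1/n_f² − 1/n_i²)].
Lines falling in [1190, 1400] nm: 5→3 (1282 nm).

1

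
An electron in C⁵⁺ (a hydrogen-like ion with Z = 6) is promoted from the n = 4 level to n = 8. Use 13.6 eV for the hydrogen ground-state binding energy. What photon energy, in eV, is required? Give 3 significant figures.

23.0 eV

The Bohr energies scale as Z², so for Z = 6: E_n = −489.6/n² eV.
E_8 = −489.6/64 = −7.650 eV and E_4 = −489.6/16 = −30.60 eV.
The photon energy is |E_8 − E_4| = 23.0 eV.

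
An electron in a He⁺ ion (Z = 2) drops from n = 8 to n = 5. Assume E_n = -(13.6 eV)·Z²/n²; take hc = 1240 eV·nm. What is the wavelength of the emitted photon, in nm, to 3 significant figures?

935 nm

For Z = 2 the level energies scale as Z², so the effective Rydberg energy is 13.6 × 4 = 54.40 eV.
ΔE = 54.40 × (1/5² − 1/8²) = 54.40 × 0.02438 = 1.326 eV.
λ = hc/ΔE = 1240 / 1.326 = 935 nm.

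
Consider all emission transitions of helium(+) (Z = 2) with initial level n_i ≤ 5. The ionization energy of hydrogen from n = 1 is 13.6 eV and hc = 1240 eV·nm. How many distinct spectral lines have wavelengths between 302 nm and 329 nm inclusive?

1

Enumerate all n_i → n_f pairs with 1 ≤ n_f < n_i ≤ 5 and compute λ = 1240 / [13.6·4·(1/n_f² − 1/n_i²)].
Lines falling in [302, 329] nm: 5→3 (320.5 nm).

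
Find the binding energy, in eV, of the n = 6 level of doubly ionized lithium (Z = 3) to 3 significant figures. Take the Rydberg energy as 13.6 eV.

E_n = −13.6 Z²/n² = −122.4/n² eV for Z = 3.
E_6 = −122.4/36 = −3.40 eV, so ionization (to E = 0) requires 3.40 eV.

3.40 eV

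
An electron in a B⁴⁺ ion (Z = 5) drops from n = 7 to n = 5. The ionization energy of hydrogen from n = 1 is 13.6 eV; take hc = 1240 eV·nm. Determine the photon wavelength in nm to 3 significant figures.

For Z = 5 the level energies scale as Z², so the effective Rydberg energy is 13.6 × 25 = 340.0 eV.
ΔE = 340.0 × (1/5² − 1/7²) = 340.0 × 0.01959 = 6.661 eV.
λ = hc/ΔE = 1240 / 6.661 = 186 nm.

186 nm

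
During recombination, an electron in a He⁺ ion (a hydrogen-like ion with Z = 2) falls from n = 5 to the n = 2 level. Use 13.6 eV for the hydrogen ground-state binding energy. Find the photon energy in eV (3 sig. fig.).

The Bohr energies scale as Z², so for Z = 2: E_n = −54.40/n² eV.
E_5 = −54.40/25 = −2.176 eV and E_2 = −54.40/4 = −13.60 eV.
The photon energy is |E_5 − E_2| = 11.4 eV.

11.4 eV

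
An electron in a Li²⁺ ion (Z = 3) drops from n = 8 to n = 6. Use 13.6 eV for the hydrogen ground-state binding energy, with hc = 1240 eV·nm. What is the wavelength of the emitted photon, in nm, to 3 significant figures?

For Z = 3 the level energies scale as Z², so the effective Rydberg energy is 13.6 × 9 = 122.4 eV.
ΔE = 122.4 × (1/6² − 1/8²) = 122.4 × 0.01215 = 1.488 eV.
λ = hc/ΔE = 1240 / 1.488 = 834 nm.

834 nm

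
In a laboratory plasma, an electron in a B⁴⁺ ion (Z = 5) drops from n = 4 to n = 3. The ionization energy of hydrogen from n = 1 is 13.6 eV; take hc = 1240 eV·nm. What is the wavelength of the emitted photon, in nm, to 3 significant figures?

75.0 nm

For Z = 5 the level energies scale as Z², so the effective Rydberg energy is 13.6 × 25 = 340.0 eV.
ΔE = 340.0 × (1/3² − 1/4²) = 340.0 × 0.04861 = 16.53 eV.
λ = hc/ΔE = 1240 / 16.53 = 75.0 nm.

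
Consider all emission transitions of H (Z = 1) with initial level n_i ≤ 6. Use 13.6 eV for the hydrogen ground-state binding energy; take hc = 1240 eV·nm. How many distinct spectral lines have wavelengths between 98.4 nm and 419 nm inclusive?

3

Enumerate all n_i → n_f pairs with 1 ≤ n_f < n_i ≤ 6 and compute λ = 1240 / [13.6·1·(1/n_f² − 1/n_i²)].
Lines falling in [98.4, 419] nm: 3→1 (102.6 nm), 2→1 (121.6 nm), 6→2 (410.3 nm).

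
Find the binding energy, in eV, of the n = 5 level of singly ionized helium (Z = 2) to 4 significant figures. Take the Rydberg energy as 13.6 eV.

2.176 eV

E_n = −13.6 Z²/n² = −54.40/n² eV for Z = 2.
E_5 = −54.40/25 = −2.176 eV, so ionization (to E = 0) requires 2.176 eV.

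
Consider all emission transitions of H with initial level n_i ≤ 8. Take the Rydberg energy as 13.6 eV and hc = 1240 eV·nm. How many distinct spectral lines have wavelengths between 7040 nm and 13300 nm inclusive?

Enumerate all n_i → n_f pairs with 1 ≤ n_f < n_i ≤ 8 and compute λ = 1240 / [13.6·1·(1/n_f² − 1/n_i²)].
Lines falling in [7040, 13300] nm: 6→5 (7460 nm), 8→6 (7503 nm), 7→6 (12370 nm).

3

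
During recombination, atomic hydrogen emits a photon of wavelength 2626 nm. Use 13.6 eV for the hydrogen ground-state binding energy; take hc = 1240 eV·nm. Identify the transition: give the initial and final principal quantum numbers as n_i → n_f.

The photon energy is ΔE = hc/λ = 1240 / 2626 = 0.4722 eV.
With Z = 1, ΔE = 13.60 × (1/n_f² − 1/n_i²), so 1/n_f² − 1/n_i² = 0.03472.
Trying n_f = 4 gives 1/n_i² = 0.02778, i.e. n_i ≈ 6; this pair matches.

n_i = 6, n_f = 4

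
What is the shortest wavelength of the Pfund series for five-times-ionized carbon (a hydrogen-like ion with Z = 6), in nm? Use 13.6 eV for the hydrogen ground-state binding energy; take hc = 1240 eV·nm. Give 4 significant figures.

The Pfund series has lower level n_f = 5; the series limit corresponds to n_i → ∞.
ΔE_max = 13.6 × 36 / 5² = 19.58 eV.
λ_min = 1240 / 19.58 = 63.32 nm.

63.32 nm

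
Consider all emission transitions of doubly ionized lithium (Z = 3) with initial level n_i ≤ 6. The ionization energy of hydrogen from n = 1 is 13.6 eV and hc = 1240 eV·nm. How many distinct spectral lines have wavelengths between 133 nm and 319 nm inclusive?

3

Enumerate all n_i → n_f pairs with 1 ≤ n_f < n_i ≤ 6 and compute λ = 1240 / [13.6·9·(1/n_f² − 1/n_i²)].
Lines falling in [133, 319] nm: 5→3 (142.5 nm), 4→3 (208.4 nm), 6→4 (291.8 nm).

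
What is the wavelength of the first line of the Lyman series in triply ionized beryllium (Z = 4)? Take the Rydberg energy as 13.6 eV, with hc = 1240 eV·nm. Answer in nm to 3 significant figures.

7.60 nm

The Lyman series terminates on n_f = 1; the first line has n_i = 1+1 = 2.
ΔE = 217.6 × (1/1² − 1/2²) = 163.2 eV.
λ = 1240 / 163.2 = 7.60 nm.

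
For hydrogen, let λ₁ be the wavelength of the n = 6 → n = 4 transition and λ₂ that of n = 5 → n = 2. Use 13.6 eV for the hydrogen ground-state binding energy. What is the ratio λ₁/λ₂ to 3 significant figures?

λ ∝ 1/ΔE ∝ 1/(1/n_f² − 1/n_i²), and the Z² and hc factors cancel in the ratio.
λ₁/λ₂ = (1/2² − 1/5²)/(1/4² − 1/6²) = 0.2100/0.03472 = 6.05.

6.05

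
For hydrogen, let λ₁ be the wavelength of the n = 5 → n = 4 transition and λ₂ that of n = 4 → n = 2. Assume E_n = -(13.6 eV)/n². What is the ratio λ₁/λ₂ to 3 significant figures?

λ ∝ 1/ΔE ∝ 1/(1/n_f² − 1/n_i²), and the Z² and hc factors cancel in the ratio.
λ₁/λ₂ = (1/2² − 1/4²)/(1/4² − 1/5²) = 0.1875/0.02250 = 8.33.

8.33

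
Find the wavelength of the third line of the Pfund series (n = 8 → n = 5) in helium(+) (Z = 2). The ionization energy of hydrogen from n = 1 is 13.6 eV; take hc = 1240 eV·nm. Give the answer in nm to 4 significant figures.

935.1 nm

The Pfund series terminates on n_f = 5; the third line has n_i = 5+3 = 8.
ΔE = 54.40 × (1/5² − 1/8²) = 1.326 eV.
λ = 1240 / 1.326 = 935.1 nm.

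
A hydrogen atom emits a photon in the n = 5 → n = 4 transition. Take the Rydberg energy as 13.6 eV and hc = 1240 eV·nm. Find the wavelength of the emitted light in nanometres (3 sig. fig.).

ΔE = 13.60 × (1/4² − 1/5²) = 13.60 × 0.02250 = 0.3060 eV.
λ = hc/ΔE = 1240 / 0.3060 = 4050 nm.

4050 nm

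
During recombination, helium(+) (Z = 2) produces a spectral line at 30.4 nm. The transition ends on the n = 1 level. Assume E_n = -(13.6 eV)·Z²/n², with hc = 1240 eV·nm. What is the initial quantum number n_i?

n_i = 2

The photon energy is ΔE = hc/λ = 1240 / 30.4 = 40.79 eV.
With Z = 2, ΔE = 54.40 × (1/n_f² − 1/n_i²), so 1/n_f² − 1/n_i² = 0.7498.
With n_f = 1: 1/n_i² = 1/1 − 0.7498 = 0.2502, so n_i ≈ 2.00.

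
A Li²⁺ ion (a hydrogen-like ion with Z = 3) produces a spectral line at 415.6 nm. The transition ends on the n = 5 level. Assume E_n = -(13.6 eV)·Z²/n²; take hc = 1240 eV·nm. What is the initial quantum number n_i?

n_i = 8

The photon energy is ΔE = hc/λ = 1240 / 415.6 = 2.984 eV.
With Z = 3, ΔE = 122.4 × (1/n_f² − 1/n_i²), so 1/n_f² − 1/n_i² = 0.02438.
With n_f = 5: 1/n_i² = 1/25 − 0.02438 = 0.01562, so n_i ≈ 8.00.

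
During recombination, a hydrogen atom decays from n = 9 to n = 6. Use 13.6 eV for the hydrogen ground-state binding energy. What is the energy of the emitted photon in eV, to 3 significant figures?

0.210 eV

E_9 = −13.60/81 = −0.1679 eV and E_6 = −13.60/36 = −0.3778 eV.
The photon energy is |E_9 − E_6| = 0.210 eV.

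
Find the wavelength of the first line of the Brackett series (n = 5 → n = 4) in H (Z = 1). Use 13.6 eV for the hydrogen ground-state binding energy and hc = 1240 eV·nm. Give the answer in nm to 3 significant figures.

The Brackett series terminates on n_f = 4; the first line has n_i = 4+1 = 5.
ΔE = 13.60 × (1/4² − 1/5²) = 0.3060 eV.
λ = 1240 / 0.3060 = 4050 nm.

4050 nm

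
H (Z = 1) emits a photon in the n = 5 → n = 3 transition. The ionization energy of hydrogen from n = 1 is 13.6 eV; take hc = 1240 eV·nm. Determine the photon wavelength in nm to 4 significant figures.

1282 nm

ΔE = 13.60 × (1/3² − 1/5²) = 13.60 × 0.07111 = 0.9671 eV.
λ = hc/ΔE = 1240 / 0.9671 = 1282 nm.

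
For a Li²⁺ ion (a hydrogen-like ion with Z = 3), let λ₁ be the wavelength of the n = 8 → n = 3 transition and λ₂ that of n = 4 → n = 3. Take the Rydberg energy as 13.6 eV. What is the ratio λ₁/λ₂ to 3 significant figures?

λ ∝ 1/ΔE ∝ 1/(1/n_f² − 1/n_i²), and the Z² and hc factors cancel in the ratio.
λ₁/λ₂ = (1/3² − 1/4²)/(1/3² − 1/8²) = 0.04861/0.09549 = 0.509.

0.509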